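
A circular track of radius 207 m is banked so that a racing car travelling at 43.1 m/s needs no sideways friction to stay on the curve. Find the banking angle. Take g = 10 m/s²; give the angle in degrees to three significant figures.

With no friction, the horizontal component of the normal force provides the centripetal force: N sinθ = mv²/r, while N cosθ = mg vertically.
Dividing: tanθ = v²/(r g) = (43.1)²/(207 × 10.0) = 1858/2070 = 0.8974.
θ = arctan(0.8974) = 41.90°.

41.9°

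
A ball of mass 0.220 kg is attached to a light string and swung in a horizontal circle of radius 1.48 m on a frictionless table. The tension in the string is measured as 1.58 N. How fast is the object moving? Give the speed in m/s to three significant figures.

3.26 m/s

T = m v²/r ⇒ v = √(T r / m) = √(1.58 × 1.48 / 0.220) = √10.63 = 3.260 m/s.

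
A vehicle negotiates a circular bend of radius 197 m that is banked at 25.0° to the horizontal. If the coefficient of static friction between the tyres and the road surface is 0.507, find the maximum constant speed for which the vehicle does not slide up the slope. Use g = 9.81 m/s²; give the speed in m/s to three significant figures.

At the maximum speed, friction acts down the slope at its limiting value f = μN. Radially (horizontal, toward centre): N sinθ + μN cosθ = mv²/r. Vertically: N cosθ − μN sinθ = mg.
Dividing: v² = r g (sinθ + μcosθ)/(cosθ − μsinθ).
sinθ + μcosθ = 0.4226 + 0.507×0.9063 = 0.8821; cosθ − μsinθ = 0.9063 − 0.507×0.4226 = 0.6920.
v² = 197 × 9.81 × 0.8821/0.6920 = 2463 m²/s², so v = 49.63 m/s.

49.6 m/s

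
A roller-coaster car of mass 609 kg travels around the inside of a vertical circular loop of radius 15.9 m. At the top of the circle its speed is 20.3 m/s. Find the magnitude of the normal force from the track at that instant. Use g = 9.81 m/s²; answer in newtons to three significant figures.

At the top, both N and the weight mg point inward (toward the centre), so N + mg = mv²/r.
N = m(v²/r − g) = 609 × ((20.3)²/15.9 − 9.81) = 609 × (25.92 − 9.81) = 609 × 16.11 = 9810 N.

9810 N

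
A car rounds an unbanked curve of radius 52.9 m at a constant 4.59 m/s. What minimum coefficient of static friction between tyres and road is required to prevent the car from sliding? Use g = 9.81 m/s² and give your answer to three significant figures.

Friction provides the centripetal force: μ_s m g = m v²/r, so μ_s = v²/(g r) = (4.590)²/(9.81 × 52.9) = 21.07/518.9 = 0.04060.

0.0406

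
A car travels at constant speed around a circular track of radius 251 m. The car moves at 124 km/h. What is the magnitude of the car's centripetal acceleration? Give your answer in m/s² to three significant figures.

4.73 m/s²

v = 124 km/h = 124/3.6 = 34.44 m/s.
a_c = v²/r = (34.44)²/251 = 1186/251 = 4.727 m/s².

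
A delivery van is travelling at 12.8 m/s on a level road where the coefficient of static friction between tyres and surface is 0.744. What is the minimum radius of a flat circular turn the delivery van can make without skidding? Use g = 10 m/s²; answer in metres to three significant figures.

22.0 m

At the limit, μ_s m g = m v²/r, so r_min = v²/(μ_s g) = (12.8)²/(0.744 × 10.0) = 163.8/7.440 = 22.02 m.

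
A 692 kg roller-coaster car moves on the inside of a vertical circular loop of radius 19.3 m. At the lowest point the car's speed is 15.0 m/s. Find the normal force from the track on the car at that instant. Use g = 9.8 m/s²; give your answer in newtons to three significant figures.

14800 N

At the lowest point, N points up (toward the centre) and the weight mg points down (away from the centre), so the net inward force is N − mg = mv²/r.
N = m(v²/r + g) = 692 × ((15.0)²/19.3 + 9.8) = 692 × (11.66 + 9.8) = 692 × 21.46 = 14850 N.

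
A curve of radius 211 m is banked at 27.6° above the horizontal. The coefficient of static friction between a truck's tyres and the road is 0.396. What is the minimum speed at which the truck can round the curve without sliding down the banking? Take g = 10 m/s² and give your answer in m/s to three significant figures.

14.9 m/s

At the minimum speed, friction acts up the slope at its limiting value f = μN. Radially (horizontal, toward centre): N sinθ − μN cosθ = mv²/r. Vertically: N cosθ + μN sinθ = mg.
Dividing: v² = r g (sinθ − μcosθ)/(cosθ + μsinθ).
sinθ − μcosθ = 0.4633 − 0.396×0.8862 = 0.1124; cosθ + μsinθ = 0.8862 + 0.396×0.4633 = 1.070.
v² = 211 × 10.0 × 0.1124/1.070 = 221.6 m²/s², so v = 14.89 m/s.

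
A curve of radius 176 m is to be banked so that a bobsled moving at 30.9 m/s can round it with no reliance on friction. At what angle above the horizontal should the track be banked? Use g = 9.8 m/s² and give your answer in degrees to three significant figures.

With no friction, the horizontal component of the normal force provides the centripetal force: N sinθ = mv²/r, while N cosθ = mg vertically.
Dividing: tanθ = v²/(r g) = (30.9)²/(176 × 9.8) = 954.8/1725 = 0.5536.
θ = arctan(0.5536) = 28.97°.

29.0°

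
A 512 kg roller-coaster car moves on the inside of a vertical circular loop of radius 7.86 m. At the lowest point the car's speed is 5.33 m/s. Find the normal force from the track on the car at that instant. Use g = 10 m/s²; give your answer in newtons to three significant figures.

6970 N

At the lowest point, N points up (toward the centre) and the weight mg points down (away from the centre), so the net inward force is N − mg = mv²/r.
N = m(v²/r + g) = 512 × ((5.33)²/7.86 + 10.0) = 512 × (3.614 + 10.0) = 512 × 13.61 = 6971 N.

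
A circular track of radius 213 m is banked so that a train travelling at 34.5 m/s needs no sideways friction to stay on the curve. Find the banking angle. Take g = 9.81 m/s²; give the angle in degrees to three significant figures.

For a frictionless banked turn: horizontally N sinθ = mv²/r and vertically N cosθ = mg.
Dividing: tanθ = v²/(r g) = (34.5)²/(213 × 9.81) = 1190/2090 = 0.5696.
θ = arctan(0.5696) = 29.67°.

29.7°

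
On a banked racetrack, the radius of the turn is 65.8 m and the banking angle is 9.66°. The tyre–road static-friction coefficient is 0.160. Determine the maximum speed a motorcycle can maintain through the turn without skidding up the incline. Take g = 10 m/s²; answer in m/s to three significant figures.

14.9 m/s

At the maximum speed, friction acts down the slope at its limiting value f = μN. Radially (horizontal, toward centre): N sinθ + μN cosθ = mv²/r. Vertically: N cosθ − μN sinθ = mg.
Dividing: v² = r g (sinθ + μcosθ)/(cosθ − μsinθ).
sinθ + μcosθ = 0.1678 + 0.160×0.9858 = 0.3255; cosθ − μsinθ = 0.9858 − 0.160×0.1678 = 0.9590.
v² = 65.8 × 10.0 × 0.3255/0.9590 = 223.4 m²/s², so v = 14.95 m/s.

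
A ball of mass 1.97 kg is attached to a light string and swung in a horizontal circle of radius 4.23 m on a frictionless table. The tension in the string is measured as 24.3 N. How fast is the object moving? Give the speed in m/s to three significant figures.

T = m v²/r ⇒ v = √(T r / m) = √(24.3 × 4.23 / 1.97) = √52.18 = 7.223 m/s.

7.22 m/s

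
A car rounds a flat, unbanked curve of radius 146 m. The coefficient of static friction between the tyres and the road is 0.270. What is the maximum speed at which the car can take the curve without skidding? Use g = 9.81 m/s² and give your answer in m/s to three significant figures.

On a flat curve, static friction is the only horizontal force, so it must supply the full centripetal force: μ_s m g = m v²/r.
Mass cancels: v_max = √(μ_s g r) = √(0.270 × 9.81 × 146) = √386.7 = 19.66 m/s.

19.7 m/s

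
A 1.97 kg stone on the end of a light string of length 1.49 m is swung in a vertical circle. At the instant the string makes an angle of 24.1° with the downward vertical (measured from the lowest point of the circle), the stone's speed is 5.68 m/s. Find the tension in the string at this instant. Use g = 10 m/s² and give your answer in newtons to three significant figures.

60.6 N

Take the radial direction toward the centre of the circle as positive. The component of the weight along the string toward the centre is −mg cos φ (φ measured from the bottom), so Newton's second law along the string gives T − mg cos φ = m v²/r.
cos 24.1° = 0.9128, so T = m(v²/r + g cos φ) = 1.97 × ((5.68)²/1.49 + 10.0 × 0.9128) = 1.97 × (21.65 + (9.128)) = 1.97 × 30.78 = 60.64 N.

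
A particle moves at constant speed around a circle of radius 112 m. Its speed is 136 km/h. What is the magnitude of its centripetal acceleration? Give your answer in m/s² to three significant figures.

12.7 m/s²

v = 136 km/h = 136/3.6 = 37.78 m/s.
a_c = v²/r = (37.78)²/112 = 1427/112 = 12.74 m/s².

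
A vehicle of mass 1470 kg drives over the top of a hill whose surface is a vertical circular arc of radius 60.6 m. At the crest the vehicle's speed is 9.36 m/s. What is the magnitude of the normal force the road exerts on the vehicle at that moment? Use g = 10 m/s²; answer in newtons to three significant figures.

12600 N

At the crest the centripetal acceleration points downward (toward the centre of the arc), so mg − N = mv²/r.
N = m(g − v²/r) = 1470 × (10.0 − (9.36)²/60.6) = 1470 × (10.0 − 1.446) = 1470 × 8.554 = 12570 N.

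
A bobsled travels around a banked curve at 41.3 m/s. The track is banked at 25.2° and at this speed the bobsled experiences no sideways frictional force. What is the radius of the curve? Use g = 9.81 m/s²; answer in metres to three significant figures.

Frictionless banking: tanθ = v²/(rg), so r = v²/(g tanθ).
r = (41.3)²/(9.81 × tan 25.2°) = 1706/(9.81 × 0.4706) = 1706/4.616 = 369.5 m.

369 m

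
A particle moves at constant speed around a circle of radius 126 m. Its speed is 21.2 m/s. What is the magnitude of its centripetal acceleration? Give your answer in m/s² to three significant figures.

a_c = v²/r = (21.20)²/126 = 449.4/126 = 3.567 m/s².

3.57 m/s²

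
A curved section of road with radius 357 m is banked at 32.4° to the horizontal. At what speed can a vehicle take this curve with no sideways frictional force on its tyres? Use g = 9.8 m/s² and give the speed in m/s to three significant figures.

47.1 m/s

On a frictionless banked curve, N sinθ = mv²/r and N cosθ = mg, so tanθ = v²/(rg).
v = √(r g tanθ) = √(357 × 9.8 × tan 32.4°) = √(357 × 9.8 × 0.6346) = √2220 = 47.12 m/s.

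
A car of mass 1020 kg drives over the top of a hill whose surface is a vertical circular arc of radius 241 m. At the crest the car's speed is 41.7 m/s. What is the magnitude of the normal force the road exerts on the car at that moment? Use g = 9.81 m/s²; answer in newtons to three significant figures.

At the crest the centripetal acceleration points downward (toward the centre of the arc), so mg − N = mv²/r.
N = m(g − v²/r) = 1020 × (9.81 − (41.7)²/241) = 1020 × (9.81 − 7.215) = 1020 × 2.595 = 2647 N.

2650 N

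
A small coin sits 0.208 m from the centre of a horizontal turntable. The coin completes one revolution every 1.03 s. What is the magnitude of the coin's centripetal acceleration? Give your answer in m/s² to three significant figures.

7.74 m/s²

v = 2πr/T = 2π × 0.208/1.03 = 1.269 m/s.
a_c = v²/r = (1.269)²/0.208 = 1.610/0.208 = 7.740 m/s².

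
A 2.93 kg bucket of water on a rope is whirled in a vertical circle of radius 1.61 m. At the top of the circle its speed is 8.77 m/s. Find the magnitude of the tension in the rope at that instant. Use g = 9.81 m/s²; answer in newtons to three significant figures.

111 N

At the top, both T and the weight mg point inward (toward the centre), so T + mg = mv²/r.
T = m(v²/r − g) = 2.93 × ((8.77)²/1.61 − 9.81) = 2.93 × (47.77 − 9.81) = 2.93 × 37.96 = 111.2 N.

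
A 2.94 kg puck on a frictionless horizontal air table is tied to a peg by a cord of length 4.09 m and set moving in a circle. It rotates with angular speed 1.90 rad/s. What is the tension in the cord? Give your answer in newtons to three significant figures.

v = ωr = 1.90 × 4.09 = 7.771 m/s.
The tension is the only horizontal force, so it supplies the full centripetal force: T = m v²/r = 2.94 × (7.771)²/4.09 = 2.94 × 60.39/4.09 = 43.41 N.

43.4 N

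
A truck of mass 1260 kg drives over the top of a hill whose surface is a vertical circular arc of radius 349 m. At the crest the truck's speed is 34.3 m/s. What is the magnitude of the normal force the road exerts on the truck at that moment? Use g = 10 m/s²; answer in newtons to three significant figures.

8350 N

At the crest the centripetal acceleration points downward (toward the centre of the arc), so mg − N = mv²/r.
N = m(g − v²/r) = 1260 × (10.0 − (34.3)²/349) = 1260 × (10.0 − 3.371) = 1260 × 6.629 = 8353 N.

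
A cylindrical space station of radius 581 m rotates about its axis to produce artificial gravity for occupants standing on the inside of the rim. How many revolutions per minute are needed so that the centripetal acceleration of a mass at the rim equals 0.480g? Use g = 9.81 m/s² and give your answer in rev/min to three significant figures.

Require ω²r = 0.480g, so ω = √(0.480 × 9.81/581) = 0.09003 rad/s.
In rev/min: ω × 60/(2π) = 0.09003 × 60/(2π) = 0.8597 rev/min.

0.860 rev/min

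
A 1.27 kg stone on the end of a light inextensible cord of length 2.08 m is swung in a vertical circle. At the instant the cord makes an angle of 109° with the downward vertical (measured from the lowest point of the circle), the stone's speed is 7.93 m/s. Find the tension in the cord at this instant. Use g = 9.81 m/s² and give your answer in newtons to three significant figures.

Take the radial direction toward the centre of the circle as positive. The component of the weight along the string toward the centre is −mg cos φ (φ measured from the bottom), so Newton's second law along the string gives T − mg cos φ = m v²/r.
cos 109° = -0.3256, so T = m(v²/r + g cos φ) = 1.27 × ((7.93)²/2.08 + 9.81 × -0.3256) = 1.27 × (30.23 + (-3.194)) = 1.27 × 27.04 = 34.34 N.

34.3 N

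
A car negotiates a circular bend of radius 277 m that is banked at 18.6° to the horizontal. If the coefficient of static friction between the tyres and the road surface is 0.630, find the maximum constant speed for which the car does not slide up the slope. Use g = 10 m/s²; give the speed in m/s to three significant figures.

At the maximum speed, friction acts down the slope at its limiting value f = μN. Radially (horizontal, toward centre): N sinθ + μN cosθ = mv²/r. Vertically: N cosθ − μN sinθ = mg.
Dividing: v² = r g (sinθ + μcosθ)/(cosθ − μsinθ).
sinθ + μcosθ = 0.3190 + 0.630×0.9478 = 0.9161; cosθ − μsinθ = 0.9478 − 0.630×0.3190 = 0.7468.
v² = 277 × 10.0 × 0.9161/0.7468 = 3398 m²/s², so v = 58.29 m/s.

58.3 m/s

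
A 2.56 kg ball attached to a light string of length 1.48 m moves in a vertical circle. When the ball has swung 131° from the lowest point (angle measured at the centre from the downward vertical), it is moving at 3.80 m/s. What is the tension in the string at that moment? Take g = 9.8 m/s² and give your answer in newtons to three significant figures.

Take the radial direction toward the centre of the circle as positive. The component of the weight along the string toward the centre is −mg cos φ (φ measured from the bottom), so Newton's second law along the string gives T − mg cos φ = m v²/r.
cos 131° = -0.6561, so T = m(v²/r + g cos φ) = 2.56 × ((3.80)²/1.48 + 9.8 × -0.6561) = 2.56 × (9.757 + (-6.429)) = 2.56 × 3.327 = 8.518 N.

8.52 N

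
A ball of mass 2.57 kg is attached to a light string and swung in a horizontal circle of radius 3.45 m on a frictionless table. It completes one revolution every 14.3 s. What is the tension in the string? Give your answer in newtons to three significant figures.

v = 2πr/T = 2π × 3.45/14.3 = 1.516 m/s.
The tension is the only horizontal force, so it supplies the full centripetal force: T = m v²/r = 2.57 × (1.516)²/3.45 = 2.57 × 2.298/3.45 = 1.712 N.

1.71 N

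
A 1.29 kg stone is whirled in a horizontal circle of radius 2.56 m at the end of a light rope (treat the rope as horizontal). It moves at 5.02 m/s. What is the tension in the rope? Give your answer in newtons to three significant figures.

12.7 N

The tension is the only horizontal force, so it supplies the full centripetal force: T = m v²/r = 1.29 × (5.020)²/2.56 = 1.29 × 25.20/2.56 = 12.70 N.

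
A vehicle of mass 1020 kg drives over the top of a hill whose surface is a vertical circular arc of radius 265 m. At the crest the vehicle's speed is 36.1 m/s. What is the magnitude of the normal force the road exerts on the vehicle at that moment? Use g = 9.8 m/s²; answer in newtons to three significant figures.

4980 N

At the crest the centripetal acceleration points downward (toward the centre of the arc), so mg − N = mv²/r.
N = m(g − v²/r) = 1020 × (9.8 − (36.1)²/265) = 1020 × (9.8 − 4.918) = 1020 × 4.882 = 4980 N.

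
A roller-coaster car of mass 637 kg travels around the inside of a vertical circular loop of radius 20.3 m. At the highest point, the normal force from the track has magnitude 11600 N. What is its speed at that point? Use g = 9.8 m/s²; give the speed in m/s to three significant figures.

23.8 m/s

At the top, N + mg = mv²/r, so v = √(r(N/m + g)) = √(20.3 × (11600/637 + 9.8)) = √(20.3 × 28.01) = √568.6 = 23.85 m/s.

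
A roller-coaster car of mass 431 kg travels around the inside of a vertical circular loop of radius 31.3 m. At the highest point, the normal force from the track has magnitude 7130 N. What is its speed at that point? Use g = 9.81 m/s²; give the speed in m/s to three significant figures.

At the top, N + mg = mv²/r, so v = √(r(N/m + g)) = √(31.3 × (7130/431 + 9.81)) = √(31.3 × 26.35) = √824.8 = 28.72 m/s.

28.7 m/s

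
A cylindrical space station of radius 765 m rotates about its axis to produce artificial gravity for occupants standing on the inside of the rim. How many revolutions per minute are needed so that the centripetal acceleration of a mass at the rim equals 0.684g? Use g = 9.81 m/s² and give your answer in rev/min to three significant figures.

0.894 rev/min

Require ω²r = 0.684g, so ω = √(0.684 × 9.81/765) = 0.09366 rad/s.
In rev/min: ω × 60/(2π) = 0.09366 × 60/(2π) = 0.8943 rev/min.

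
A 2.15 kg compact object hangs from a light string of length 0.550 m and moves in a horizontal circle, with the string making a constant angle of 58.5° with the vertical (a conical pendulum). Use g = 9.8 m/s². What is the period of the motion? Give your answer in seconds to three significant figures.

1.08 s

r = L sinθ = 0.4690 m. From T sinθ = mω²r and T cosθ = mg: tanθ = ω²r/g, so ω² = g tanθ / r = g/(L cosθ).
ω = √(g/(L cosθ)) = √(9.8/(0.550 × 0.5225)) = √34.10 = 5.840 rad/s.
Period = 2π/ω = 1.076 s.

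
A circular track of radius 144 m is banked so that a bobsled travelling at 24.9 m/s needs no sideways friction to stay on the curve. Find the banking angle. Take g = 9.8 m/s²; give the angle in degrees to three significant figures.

23.7°

For a frictionless banked turn: horizontally N sinθ = mv²/r and vertically N cosθ = mg.
Dividing: tanθ = v²/(r g) = (24.9)²/(144 × 9.8) = 620.0/1411 = 0.4393.
θ = arctan(0.4393) = 23.72°.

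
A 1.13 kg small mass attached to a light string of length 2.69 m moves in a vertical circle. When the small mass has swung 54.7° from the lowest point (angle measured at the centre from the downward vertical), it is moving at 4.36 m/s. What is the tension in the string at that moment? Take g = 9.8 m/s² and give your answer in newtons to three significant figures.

14.4 N

Take the radial direction toward the centre of the circle as positive. The component of the weight along the string toward the centre is −mg cos φ (φ measured from the bottom), so Newton's second law along the string gives T − mg cos φ = m v²/r.
cos 54.7° = 0.5779, so T = m(v²/r + g cos φ) = 1.13 × ((4.36)²/2.69 + 9.8 × 0.5779) = 1.13 × (7.067 + (5.663)) = 1.13 × 12.73 = 14.38 N.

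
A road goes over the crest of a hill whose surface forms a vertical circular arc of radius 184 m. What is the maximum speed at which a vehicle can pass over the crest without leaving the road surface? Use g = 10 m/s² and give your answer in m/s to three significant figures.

At the crest the centre of the circle is below the vehicle, so the net downward (centripetal) force is mg − N = mv²/r.
The vehicle leaves the road when N → 0, giving v_max = √(g r) = √(10.0 × 184) = 42.90 m/s.

42.9 m/s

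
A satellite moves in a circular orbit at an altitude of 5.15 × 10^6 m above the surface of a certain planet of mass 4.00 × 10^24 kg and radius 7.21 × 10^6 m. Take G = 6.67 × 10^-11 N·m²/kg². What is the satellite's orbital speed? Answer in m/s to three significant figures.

4650 m/s

Orbital radius r = R + h = 7.21 × 10^6 + 5.15 × 10^6 = 1.236 × 10^7 m.
Gravity supplies the centripetal force: G M m / r² = m v² / r, so v = √(GM/r).
v = √(6.67 × 10^-11 × 4.00 × 10^24 / 1.236 × 10^7) = √(2.159 × 10^7) = 4646 m/s.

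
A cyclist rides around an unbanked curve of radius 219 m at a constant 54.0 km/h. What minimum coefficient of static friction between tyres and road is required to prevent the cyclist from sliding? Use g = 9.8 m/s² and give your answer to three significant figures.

v = 54.0/3.6 = 15.00 m/s.
Friction provides the centripetal force: μ_s m g = m v²/r, so μ_s = v²/(g r) = (15.00)²/(9.8 × 219) = 225.0/2146 = 0.1048.

0.105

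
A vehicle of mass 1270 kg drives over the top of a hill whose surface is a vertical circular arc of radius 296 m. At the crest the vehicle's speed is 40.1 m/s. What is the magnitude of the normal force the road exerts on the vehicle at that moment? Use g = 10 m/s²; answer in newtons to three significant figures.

5800 N

At the crest the centripetal acceleration points downward (toward the centre of the arc), so mg − N = mv²/r.
N = m(g − v²/r) = 1270 × (10.0 − (40.1)²/296) = 1270 × (10.0 − 5.432) = 1270 × 4.568 = 5801 N.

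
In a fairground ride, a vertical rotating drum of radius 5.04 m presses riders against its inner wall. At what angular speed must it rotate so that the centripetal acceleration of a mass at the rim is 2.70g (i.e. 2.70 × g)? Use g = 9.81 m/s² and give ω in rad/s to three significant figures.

2.29 rad/s

Centripetal acceleration a_c = ω²r. Setting ω²r = 2.70g:
ω = √(2.70g / r) = √(2.70 × 9.81 / 5.04) = √5.255 = 2.292 rad/s.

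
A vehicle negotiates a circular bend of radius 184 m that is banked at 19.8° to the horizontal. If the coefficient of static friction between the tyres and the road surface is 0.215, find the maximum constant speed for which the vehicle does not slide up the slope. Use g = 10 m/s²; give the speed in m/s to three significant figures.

33.9 m/s

At the maximum speed, friction acts down the slope at its limiting value f = μN. Radially (horizontal, toward centre): N sinθ + μN cosθ = mv²/r. Vertically: N cosθ − μN sinθ = mg.
Dividing: v² = r g (sinθ + μcosθ)/(cosθ − μsinθ).
sinθ + μcosθ = 0.3387 + 0.215×0.9409 = 0.5410; cosθ − μsinθ = 0.9409 − 0.215×0.3387 = 0.8681.
v² = 184 × 10.0 × 0.5410/0.8681 = 1147 m²/s², so v = 33.86 m/s.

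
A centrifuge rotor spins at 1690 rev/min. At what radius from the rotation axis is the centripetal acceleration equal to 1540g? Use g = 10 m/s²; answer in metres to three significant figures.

0.492 m

ω = 1690 rev/min × 2π/60 = 177.0 rad/s.
a_c = ω²r = 1540g ⇒ r = 1540 × 10.0 / (177.0)² = 15400/31320 = 0.4917 m.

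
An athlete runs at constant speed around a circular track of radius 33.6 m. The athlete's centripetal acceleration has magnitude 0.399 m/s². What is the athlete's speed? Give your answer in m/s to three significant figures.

3.66 m/s

a_c = v²/r ⇒ v = √(a_c · r) = √(0.399 × 33.6) = √13.41 = 3.661 m/s.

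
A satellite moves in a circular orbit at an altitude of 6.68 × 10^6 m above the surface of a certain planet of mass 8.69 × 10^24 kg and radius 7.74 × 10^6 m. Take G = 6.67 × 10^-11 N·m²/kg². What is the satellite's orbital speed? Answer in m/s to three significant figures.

Orbital radius r = R + h = 7.74 × 10^6 + 6.68 × 10^6 = 1.442 × 10^7 m.
Gravity supplies the centripetal force: G M m / r² = m v² / r, so v = √(GM/r).
v = √(6.67 × 10^-11 × 8.69 × 10^24 / 1.442 × 10^7) = √(4.020 × 10^7) = 6340 m/s.

6340 m/s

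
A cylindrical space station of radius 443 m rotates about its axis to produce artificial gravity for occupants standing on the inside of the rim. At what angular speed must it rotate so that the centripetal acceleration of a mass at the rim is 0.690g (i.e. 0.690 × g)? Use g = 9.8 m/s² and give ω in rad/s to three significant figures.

Centripetal acceleration a_c = ω²r. Setting ω²r = 0.690g:
ω = √(0.690g / r) = √(0.690 × 9.8 / 443) = √0.01526 = 0.1235 rad/s.

0.124 rad/s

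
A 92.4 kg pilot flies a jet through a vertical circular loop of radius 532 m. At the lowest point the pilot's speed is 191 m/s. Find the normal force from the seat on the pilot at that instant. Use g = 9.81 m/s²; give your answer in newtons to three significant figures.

At the lowest point, N points up (toward the centre) and the weight mg points down (away from the centre), so the net inward force is N − mg = mv²/r.
N = m(v²/r + g) = 92.4 × ((191)²/532 + 9.81) = 92.4 × (68.57 + 9.81) = 92.4 × 78.38 = 7243 N.

7240 N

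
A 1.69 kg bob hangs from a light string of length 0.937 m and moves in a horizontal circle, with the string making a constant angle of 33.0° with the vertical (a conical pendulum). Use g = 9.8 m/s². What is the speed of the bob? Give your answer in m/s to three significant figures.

The radius of the circle is r = L sinθ = 0.937 × sin 33.0° = 0.5103 m.
Horizontally T sinθ = mv²/r and vertically T cosθ = mg, so tanθ = v²/(rg).
v = √(r g tanθ) = √(0.5103 × 9.8 × 0.6494) = √3.248 = 1.802 m/s.

1.80 m/s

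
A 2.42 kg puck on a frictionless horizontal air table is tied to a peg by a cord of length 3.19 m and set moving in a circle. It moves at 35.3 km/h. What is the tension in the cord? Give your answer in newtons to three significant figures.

72.9 N

v = 35.3 km/h = 35.3/3.6 = 9.806 m/s.
The tension is the only horizontal force, so it supplies the full centripetal force: T = m v²/r = 2.42 × (9.806)²/3.19 = 2.42 × 96.15/3.19 = 72.94 N.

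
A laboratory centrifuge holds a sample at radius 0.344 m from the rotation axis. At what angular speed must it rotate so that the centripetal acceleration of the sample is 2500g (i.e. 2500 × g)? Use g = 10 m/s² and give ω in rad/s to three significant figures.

270 rad/s

Centripetal acceleration a_c = ω²r. Setting ω²r = 2500g:
ω = √(2500g / r) = √(2500 × 10.0 / 0.344) = √72670 = 269.6 rad/s.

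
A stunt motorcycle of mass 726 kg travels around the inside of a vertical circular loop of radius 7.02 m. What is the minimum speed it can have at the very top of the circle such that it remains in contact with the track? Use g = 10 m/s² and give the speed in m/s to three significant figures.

At the highest point the centre is directly below, so both the weight and N act inward: N + mg = mv²/r.
At minimum speed N → 0, so mg = mv_min²/r ⇒ v_min = √(g r) = √(10.0 × 7.02) = 8.379 m/s.

8.38 m/s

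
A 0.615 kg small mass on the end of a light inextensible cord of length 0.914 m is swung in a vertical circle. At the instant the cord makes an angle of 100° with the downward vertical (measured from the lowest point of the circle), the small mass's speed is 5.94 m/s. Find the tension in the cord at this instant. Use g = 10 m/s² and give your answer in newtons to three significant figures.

Take the radial direction toward the centre of the circle as positive. The component of the weight along the string toward the centre is −mg cos φ (φ measured from the bottom), so Newton's second law along the string gives T − mg cos φ = m v²/r.
cos 100° = -0.1736, so T = m(v²/r + g cos φ) = 0.615 × ((5.94)²/0.914 + 10.0 × -0.1736) = 0.615 × (38.60 + (-1.736)) = 0.615 × 36.87 = 22.67 N.

22.7 N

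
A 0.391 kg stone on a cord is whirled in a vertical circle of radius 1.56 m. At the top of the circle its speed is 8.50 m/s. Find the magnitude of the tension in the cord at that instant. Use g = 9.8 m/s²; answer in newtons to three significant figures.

14.3 N

At the top, both T and the weight mg point inward (toward the centre), so T + mg = mv²/r.
T = m(v²/r − g) = 0.391 × ((8.50)²/1.56 − 9.8) = 0.391 × (46.31 − 9.8) = 0.391 × 36.51 = 14.28 N.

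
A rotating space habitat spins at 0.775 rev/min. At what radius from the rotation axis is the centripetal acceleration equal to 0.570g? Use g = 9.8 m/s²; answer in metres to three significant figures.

848 m

ω = 0.775 rev/min × 2π/60 = 0.08116 rad/s.
a_c = ω²r = 0.570g ⇒ r = 0.570 × 9.8 / (0.08116)² = 5.586/0.006587 = 848.1 m.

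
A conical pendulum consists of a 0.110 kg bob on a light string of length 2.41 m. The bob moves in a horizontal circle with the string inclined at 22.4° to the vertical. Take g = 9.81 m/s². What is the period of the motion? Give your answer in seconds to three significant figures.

2.99 s

r = L sinθ = 0.9184 m. From T sinθ = mω²r and T cosθ = mg: tanθ = ω²r/g, so ω² = g tanθ / r = g/(L cosθ).
ω = √(g/(L cosθ)) = √(9.81/(2.41 × 0.9245)) = √4.403 = 2.098 rad/s.
Period = 2π/ω = 2.994 s.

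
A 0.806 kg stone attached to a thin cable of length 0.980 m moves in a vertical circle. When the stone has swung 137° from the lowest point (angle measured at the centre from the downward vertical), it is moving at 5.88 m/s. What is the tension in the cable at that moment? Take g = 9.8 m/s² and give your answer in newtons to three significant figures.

22.7 N

Take the radial direction toward the centre of the circle as positive. The component of the weight along the string toward the centre is −mg cos φ (φ measured from the bottom), so Newton's second law along the string gives T − mg cos φ = m v²/r.
cos 137° = -0.7314, so T = m(v²/r + g cos φ) = 0.806 × ((5.88)²/0.980 + 9.8 × -0.7314) = 0.806 × (35.28 + (-7.167)) = 0.806 × 28.11 = 22.66 N.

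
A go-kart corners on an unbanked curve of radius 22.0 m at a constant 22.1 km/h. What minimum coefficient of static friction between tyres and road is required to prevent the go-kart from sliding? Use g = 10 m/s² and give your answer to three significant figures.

0.171

v = 22.1/3.6 = 6.139 m/s.
Friction provides the centripetal force: μ_s m g = m v²/r, so μ_s = v²/(g r) = (6.139)²/(10.0 × 22.0) = 37.69/220.0 = 0.1713.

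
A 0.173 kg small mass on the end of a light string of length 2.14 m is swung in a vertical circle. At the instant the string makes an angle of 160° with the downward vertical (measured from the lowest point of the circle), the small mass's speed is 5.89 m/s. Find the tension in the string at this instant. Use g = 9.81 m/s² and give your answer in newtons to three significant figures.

1.21 N

Take the radial direction toward the centre of the circle as positive. The component of the weight along the string toward the centre is −mg cos φ (φ measured from the bottom), so Newton's second law along the string gives T − mg cos φ = m v²/r.
cos 160° = -0.9397, so T = m(v²/r + g cos φ) = 0.173 × ((5.89)²/2.14 + 9.81 × -0.9397) = 0.173 × (16.21 + (-9.218)) = 0.173 × 6.993 = 1.210 N.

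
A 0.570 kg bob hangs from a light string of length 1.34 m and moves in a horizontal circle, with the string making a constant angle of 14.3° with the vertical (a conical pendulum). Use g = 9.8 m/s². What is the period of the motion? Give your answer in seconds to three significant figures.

r = L sinθ = 0.3310 m. From T sinθ = mω²r and T cosθ = mg: tanθ = ω²r/g, so ω² = g tanθ / r = g/(L cosθ).
ω = √(g/(L cosθ)) = √(9.8/(1.34 × 0.9690)) = √7.547 = 2.747 rad/s.
Period = 2π/ω = 2.287 s.

2.29 s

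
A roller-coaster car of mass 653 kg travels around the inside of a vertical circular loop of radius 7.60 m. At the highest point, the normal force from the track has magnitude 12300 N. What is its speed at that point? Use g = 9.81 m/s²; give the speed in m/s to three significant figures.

14.8 m/s

At the top, N + mg = mv²/r, so v = √(r(N/m + g)) = √(7.60 × (12300/653 + 9.81)) = √(7.60 × 28.65) = √217.7 = 14.76 m/s.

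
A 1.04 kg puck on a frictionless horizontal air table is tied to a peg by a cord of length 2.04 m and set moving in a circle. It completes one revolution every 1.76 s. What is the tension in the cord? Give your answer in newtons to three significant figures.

27.0 N

v = 2πr/T = 2π × 2.04/1.76 = 7.283 m/s.
The tension is the only horizontal force, so it supplies the full centripetal force: T = m v²/r = 1.04 × (7.283)²/2.04 = 1.04 × 53.04/2.04 = 27.04 N.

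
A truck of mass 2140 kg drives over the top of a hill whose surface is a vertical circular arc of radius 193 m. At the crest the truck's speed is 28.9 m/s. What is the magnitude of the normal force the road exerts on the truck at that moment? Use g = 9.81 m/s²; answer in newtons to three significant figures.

At the crest the centripetal acceleration points downward (toward the centre of the arc), so mg − N = mv²/r.
N = m(g − v²/r) = 2140 × (9.81 − (28.9)²/193) = 2140 × (9.81 − 4.328) = 2140 × 5.482 = 11730 N.

11700 N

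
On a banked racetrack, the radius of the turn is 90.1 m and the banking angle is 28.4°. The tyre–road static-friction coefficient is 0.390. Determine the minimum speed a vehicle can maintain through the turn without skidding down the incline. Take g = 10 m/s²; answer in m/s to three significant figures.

At the minimum speed, friction acts up the slope at its limiting value f = μN. Radially (horizontal, toward centre): N sinθ − μN cosθ = mv²/r. Vertically: N cosθ + μN sinθ = mg.
Dividing: v² = r g (sinθ − μcosθ)/(cosθ + μsinθ).
sinθ − μcosθ = 0.4756 − 0.390×0.8796 = 0.1326; cosθ + μsinθ = 0.8796 + 0.390×0.4756 = 1.065.
v² = 90.1 × 10.0 × 0.1326/1.065 = 112.1 m²/s², so v = 10.59 m/s.

10.6 m/s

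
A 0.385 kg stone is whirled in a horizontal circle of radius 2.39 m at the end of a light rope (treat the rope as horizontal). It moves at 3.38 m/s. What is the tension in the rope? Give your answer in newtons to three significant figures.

The tension is the only horizontal force, so it supplies the full centripetal force: T = m v²/r = 0.385 × (3.380)²/2.39 = 0.385 × 11.42/2.39 = 1.840 N.

1.84 N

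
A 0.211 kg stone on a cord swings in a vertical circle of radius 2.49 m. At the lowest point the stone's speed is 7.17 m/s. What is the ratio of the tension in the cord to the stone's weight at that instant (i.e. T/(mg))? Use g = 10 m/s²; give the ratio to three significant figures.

3.06

At the bottom, T − mg = mv²/r, so T = m(v²/r + g) and T/(mg) = v²/(rg) + 1 = (7.17)²/(2.49 × 10.0) + 1 = 2.065 + 1 = 3.065.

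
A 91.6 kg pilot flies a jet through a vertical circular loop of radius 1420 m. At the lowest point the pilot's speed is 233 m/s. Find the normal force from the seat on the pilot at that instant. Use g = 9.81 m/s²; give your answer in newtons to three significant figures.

4400 N

At the lowest point, N points up (toward the centre) and the weight mg points down (away from the centre), so the net inward force is N − mg = mv²/r.
N = m(v²/r + g) = 91.6 × ((233)²/1420 + 9.81) = 91.6 × (38.23 + 9.81) = 91.6 × 48.04 = 4401 N.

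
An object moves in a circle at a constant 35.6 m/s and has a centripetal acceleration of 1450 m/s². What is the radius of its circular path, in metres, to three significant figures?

0.874 m

a_c = v²/r ⇒ r = v²/a_c = (35.6)²/1450 = 1267/1450 = 0.8740 m.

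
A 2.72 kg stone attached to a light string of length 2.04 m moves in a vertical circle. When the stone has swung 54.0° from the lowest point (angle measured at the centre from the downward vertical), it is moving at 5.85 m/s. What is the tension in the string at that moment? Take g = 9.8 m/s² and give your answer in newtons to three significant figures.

Take the radial direction toward the centre of the circle as positive. The component of the weight along the string toward the centre is −mg cos φ (φ measured from the bottom), so Newton's second law along the string gives T − mg cos φ = m v²/r.
cos 54.0° = 0.5878, so T = m(v²/r + g cos φ) = 2.72 × ((5.85)²/2.04 + 9.8 × 0.5878) = 2.72 × (16.78 + (5.760)) = 2.72 × 22.54 = 61.30 N.

61.3 N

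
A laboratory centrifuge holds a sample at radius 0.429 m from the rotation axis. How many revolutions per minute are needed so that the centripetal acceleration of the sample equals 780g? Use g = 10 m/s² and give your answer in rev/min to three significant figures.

Require ω²r = 780g, so ω = √(780 × 10.0/0.429) = 134.8 rad/s.
In rev/min: ω × 60/(2π) = 134.8 × 60/(2π) = 1288 rev/min.

1290 rev/min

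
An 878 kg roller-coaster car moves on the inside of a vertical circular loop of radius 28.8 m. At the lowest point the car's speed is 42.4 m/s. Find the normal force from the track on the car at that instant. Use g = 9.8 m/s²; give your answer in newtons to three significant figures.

63400 N

At the lowest point, N points up (toward the centre) and the weight mg points down (away from the centre), so the net inward force is N − mg = mv²/r.
N = m(v²/r + g) = 878 × ((42.4)²/28.8 + 9.8) = 878 × (62.42 + 9.8) = 878 × 72.22 = 63410 N.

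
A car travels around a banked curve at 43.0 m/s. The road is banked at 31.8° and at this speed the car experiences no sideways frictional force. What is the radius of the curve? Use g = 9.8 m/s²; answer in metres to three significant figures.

304 m

Frictionless banking: tanθ = v²/(rg), so r = v²/(g tanθ).
r = (43.0)²/(9.8 × tan 31.8°) = 1849/(9.8 × 0.6200) = 1849/6.076 = 304.3 m.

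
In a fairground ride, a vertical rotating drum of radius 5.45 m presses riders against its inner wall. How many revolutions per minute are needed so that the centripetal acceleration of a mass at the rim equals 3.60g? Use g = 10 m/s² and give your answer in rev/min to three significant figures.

24.5 rev/min

Require ω²r = 3.60g, so ω = √(3.60 × 10.0/5.45) = 2.570 rad/s.
In rev/min: ω × 60/(2π) = 2.570 × 60/(2π) = 24.54 rev/min.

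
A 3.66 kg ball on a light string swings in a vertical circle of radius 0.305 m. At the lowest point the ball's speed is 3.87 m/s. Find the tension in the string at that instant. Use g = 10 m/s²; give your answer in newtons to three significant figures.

At the lowest point, T points up (toward the centre) and the weight mg points down (away from the centre), so the net inward force is T − mg = mv²/r.
T = m(v²/r + g) = 3.66 × ((3.87)²/0.305 + 10.0) = 3.66 × (49.10 + 10.0) = 3.66 × 59.10 = 216.3 N.

216 N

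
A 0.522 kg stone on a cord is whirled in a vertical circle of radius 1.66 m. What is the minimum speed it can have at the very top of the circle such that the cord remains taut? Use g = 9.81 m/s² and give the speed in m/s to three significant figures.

At the top, both weight mg and T point toward the centre: T + mg = mv²/r.
At minimum speed T → 0, so mg = mv_min²/r ⇒ v_min = √(g r) = √(9.81 × 1.66) = 4.035 m/s.

4.04 m/s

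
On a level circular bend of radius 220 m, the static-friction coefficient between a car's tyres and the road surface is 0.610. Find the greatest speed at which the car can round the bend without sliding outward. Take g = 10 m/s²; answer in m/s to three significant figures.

36.6 m/s

Friction provides the centripetal force on a flat curve. At maximum speed it is at its limiting value: μ_s m g = m v²/r.
Mass cancels: v_max = √(μ_s g r) = √(0.610 × 10.0 × 220) = √1342 = 36.63 m/s.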